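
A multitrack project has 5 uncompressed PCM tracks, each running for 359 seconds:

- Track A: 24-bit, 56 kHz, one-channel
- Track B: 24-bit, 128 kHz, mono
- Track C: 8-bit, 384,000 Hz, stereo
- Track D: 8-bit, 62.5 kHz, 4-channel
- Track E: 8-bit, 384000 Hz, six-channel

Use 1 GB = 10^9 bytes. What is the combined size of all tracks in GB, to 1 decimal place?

Track A: 56,000 × 359 × 3 × 1 = 60,312,000 bytes.
Track B: 128,000 × 359 × 3 × 1 = 137,856,000 bytes.
Track C: 384,000 × 359 × 1 × 2 = 275,712,000 bytes.
Track D: 62,500 × 359 × 1 × 4 = 89,750,000 bytes.
Track E: 384,000 × 359 × 1 × 6 = 827,136,000 bytes.
Total = 1,390,766,000 bytes = 1.4 GB.

1.4 GB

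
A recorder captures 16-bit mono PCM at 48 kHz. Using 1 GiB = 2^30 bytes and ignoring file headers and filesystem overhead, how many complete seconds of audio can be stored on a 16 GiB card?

Uncompressed byte rate = 48,000 × 2 × 1 = 96,000 bytes/s.
Capacity = 16 × 1,073,741,824 = 17,179,869,184 bytes.
17,179,869,184 / 96,000 ≈ 178956.97 s → 178,956 seconds.

178,956 seconds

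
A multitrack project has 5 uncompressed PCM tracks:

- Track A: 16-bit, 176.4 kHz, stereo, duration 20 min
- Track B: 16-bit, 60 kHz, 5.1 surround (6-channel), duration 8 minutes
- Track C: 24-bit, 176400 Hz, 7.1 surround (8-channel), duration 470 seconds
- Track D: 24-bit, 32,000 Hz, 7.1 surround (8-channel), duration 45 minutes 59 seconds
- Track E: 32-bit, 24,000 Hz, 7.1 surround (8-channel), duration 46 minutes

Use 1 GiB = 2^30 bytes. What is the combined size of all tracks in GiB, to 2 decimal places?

6.91 GiB

Track A: 20 min = 1,200 s; 176,400 × 1,200 × 2 × 2 = 846,720,000 bytes.
Track B: 8 minutes = 480 s; 60,000 × 480 × 2 × 6 = 345,600,000 bytes.
Track C: 176,400 × 470 × 3 × 8 = 1,989,792,000 bytes.
Track D: 45 minutes 59 seconds = 2,759 s; 32,000 × 2,759 × 3 × 8 = 2,118,912,000 bytes.
Track E: 46 minutes = 2,760 s; 24,000 × 2,760 × 4 × 8 = 2,119,680,000 bytes.
Total = 7,420,704,000 bytes = 6.91 GiB.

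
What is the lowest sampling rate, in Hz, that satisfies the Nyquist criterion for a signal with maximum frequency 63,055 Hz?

Minimum sample rate = 2 × 63,055 Hz = 126,110 Hz.

126,110 Hz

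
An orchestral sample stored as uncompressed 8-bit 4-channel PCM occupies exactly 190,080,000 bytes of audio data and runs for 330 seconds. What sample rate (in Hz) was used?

Bytes = sample_rate × seconds × bytes_per_sample × channels.
sample_rate = 190,080,000 / (330 × 1 × 4) = 190,080,000 / 1,320 = 144,000 Hz.

144,000 Hz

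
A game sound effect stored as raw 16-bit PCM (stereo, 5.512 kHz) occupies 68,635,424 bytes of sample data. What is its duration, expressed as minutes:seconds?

51:53

Byte rate = 5,512 × 2 × 2 = 22,048 bytes/s.
Duration = 68,635,424 / 22,048 = 3,113 s.
3,113 s = 51:53.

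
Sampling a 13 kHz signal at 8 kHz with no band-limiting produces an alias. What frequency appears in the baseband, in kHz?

3 kHz

Nyquist = 8,000/2 = 4,000 Hz; 13,000 Hz exceeds it.
Alias = |13,000 − 2×8,000| = |13,000 − 16,000| = 3,000 Hz = 3 kHz.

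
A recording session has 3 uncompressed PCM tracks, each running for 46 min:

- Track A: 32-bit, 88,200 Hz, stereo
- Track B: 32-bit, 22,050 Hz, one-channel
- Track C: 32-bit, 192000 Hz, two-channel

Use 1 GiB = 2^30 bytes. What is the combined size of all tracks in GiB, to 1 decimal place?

6.0 GiB

46 min = 2,760 s.
Track A: 88,200 × 2,760 × 4 × 2 = 1,947,456,000 bytes.
Track B: 22,050 × 2,760 × 4 × 1 = 243,432,000 bytes.
Track C: 192,000 × 2,760 × 4 × 2 = 4,239,360,000 bytes.
Total = 6,430,248,000 bytes = 6.0 GiB.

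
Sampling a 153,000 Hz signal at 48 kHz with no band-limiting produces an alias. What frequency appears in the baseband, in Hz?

Nyquist = 48,000/2 = 24,000 Hz; 153,000 Hz exceeds it.
Alias = |153,000 − 3×48,000| = |153,000 − 144,000| = 9,000 Hz.

9,000 Hz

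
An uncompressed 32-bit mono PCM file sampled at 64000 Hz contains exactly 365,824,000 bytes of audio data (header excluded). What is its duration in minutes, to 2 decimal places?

Byte rate = 64,000 × 4 × 1 = 256,000 bytes/s.
Duration = 365,824,000 / 256,000 = 1,429 s.
1,429 s / 60 = 23.82 minutes.

23.82 minutes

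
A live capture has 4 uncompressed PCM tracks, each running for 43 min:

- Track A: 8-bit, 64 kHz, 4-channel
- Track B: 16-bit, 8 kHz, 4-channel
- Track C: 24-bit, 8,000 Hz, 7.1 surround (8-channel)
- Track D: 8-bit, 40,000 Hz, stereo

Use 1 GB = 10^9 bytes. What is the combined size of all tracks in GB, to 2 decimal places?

1.53 GB

43 min = 2,580 s.
Track A: 64,000 × 2,580 × 1 × 4 = 660,480,000 bytes.
Track B: 8,000 × 2,580 × 2 × 4 = 165,120,000 bytes.
Track C: 8,000 × 2,580 × 3 × 8 = 495,360,000 bytes.
Track D: 40,000 × 2,580 × 1 × 2 = 206,400,000 bytes.
Total = 1,527,360,000 bytes = 1.53 GB.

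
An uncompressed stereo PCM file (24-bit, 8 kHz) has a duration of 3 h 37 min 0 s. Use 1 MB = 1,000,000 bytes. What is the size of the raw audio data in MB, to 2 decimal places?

Duration = 3 h 37 min 0 s = 13,020 s.
Bytes = 8,000 samples/s × 13,020 s × 3 bytes/sample × 2 ch = 624,960,000 bytes.
624,960,000 / 1,000,000 = 624.96 MB.

624.96 MB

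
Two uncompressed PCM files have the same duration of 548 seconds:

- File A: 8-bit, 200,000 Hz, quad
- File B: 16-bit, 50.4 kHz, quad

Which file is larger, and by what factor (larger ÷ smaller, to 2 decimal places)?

File A, by a factor of 1.98

File A: 200,000 × 1 × 4 = 800,000 bytes/s.
File B: 50,400 × 2 × 4 = 403,200 bytes/s.
File A is larger; ratio = 438,400,000 / 220,953,600 = 1.98.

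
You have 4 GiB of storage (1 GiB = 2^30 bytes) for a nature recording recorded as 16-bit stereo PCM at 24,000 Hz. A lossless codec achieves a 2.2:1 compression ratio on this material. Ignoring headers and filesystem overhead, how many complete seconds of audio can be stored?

Uncompressed byte rate = 24,000 × 2 × 2 = 96,000 bytes/s.
After 2.2:1 compression, effective rate ≈ 43636.36 bytes/s.
Capacity = 4 × 1,073,741,824 = 4,294,967,296 bytes.
4,294,967,296 / effective rate ≈ 98426.33 s → 98,426 seconds.

98,426 seconds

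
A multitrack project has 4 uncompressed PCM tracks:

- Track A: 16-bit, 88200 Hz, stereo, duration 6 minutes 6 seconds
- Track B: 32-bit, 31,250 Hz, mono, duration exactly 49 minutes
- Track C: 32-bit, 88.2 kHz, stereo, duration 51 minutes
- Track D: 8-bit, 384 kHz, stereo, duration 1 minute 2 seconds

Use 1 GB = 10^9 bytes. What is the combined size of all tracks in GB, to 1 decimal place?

Track A: 6 minutes 6 seconds = 366 s; 88,200 × 366 × 2 × 2 = 129,124,800 bytes.
Track B: exactly 49 minutes = 2,940 s; 31,250 × 2,940 × 4 × 1 = 367,500,000 bytes.
Track C: 51 minutes = 3,060 s; 88,200 × 3,060 × 4 × 2 = 2,159,136,000 bytes.
Track D: 1 minute 2 seconds = 62 s; 384,000 × 62 × 1 × 2 = 47,616,000 bytes.
Total = 2,703,376,800 bytes = 2.7 GB.

2.7 GB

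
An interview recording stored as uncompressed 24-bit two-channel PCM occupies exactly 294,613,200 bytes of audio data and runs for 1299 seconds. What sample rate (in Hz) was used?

37,800 Hz

Bytes = sample_rate × seconds × bytes_per_sample × channels.
sample_rate = 294,613,200 / (1,299 × 3 × 2) = 294,613,200 / 7,794 = 37,800 Hz.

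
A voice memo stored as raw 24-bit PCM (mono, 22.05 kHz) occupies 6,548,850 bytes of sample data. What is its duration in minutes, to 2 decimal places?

1.65 minutes

Byte rate = 22,050 × 3 × 1 = 66,150 bytes/s.
Duration = 6,548,850 / 66,150 = 99 s.
99 s / 60 = 1.65 minutes.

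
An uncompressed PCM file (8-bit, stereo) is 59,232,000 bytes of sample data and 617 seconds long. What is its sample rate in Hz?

Bytes = sample_rate × seconds × bytes_per_sample × channels.
sample_rate = 59,232,000 / (617 × 1 × 2) = 59,232,000 / 1,234 = 48,000 Hz.

48,000 Hz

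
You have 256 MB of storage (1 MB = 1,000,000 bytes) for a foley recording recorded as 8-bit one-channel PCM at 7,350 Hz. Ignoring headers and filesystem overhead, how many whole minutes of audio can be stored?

580 minutes

Uncompressed byte rate = 7,350 × 1 × 1 = 7,350 bytes/s.
Capacity = 256 × 1,000,000 = 256,000,000 bytes.
256,000,000 / 7,350 ≈ 34829.93 s → 580 minutes.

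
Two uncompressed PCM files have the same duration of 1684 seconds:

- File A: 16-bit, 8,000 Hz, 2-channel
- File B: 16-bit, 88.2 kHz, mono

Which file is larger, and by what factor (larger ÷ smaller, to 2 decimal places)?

File A: 8,000 × 2 × 2 = 32,000 bytes/s.
File B: 88,200 × 2 × 1 = 176,400 bytes/s.
File B is larger; ratio = 297,057,600 / 53,888,000 = 5.51.

File B, by a factor of 5.51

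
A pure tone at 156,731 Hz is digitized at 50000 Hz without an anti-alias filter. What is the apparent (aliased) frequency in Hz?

6,731 Hz

Nyquist = 50,000/2 = 25,000 Hz; 156,731 Hz exceeds it.
Alias = |156,731 − 3×50,000| = |156,731 − 150,000| = 6,731 Hz.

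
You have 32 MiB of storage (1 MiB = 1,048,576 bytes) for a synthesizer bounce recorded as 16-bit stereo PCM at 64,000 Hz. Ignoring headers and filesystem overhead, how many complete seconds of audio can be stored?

131 seconds

Uncompressed byte rate = 64,000 × 2 × 2 = 256,000 bytes/s.
Capacity = 32 × 1,048,576 = 33,554,432 bytes.
33,554,432 / 256,000 ≈ 131.07 s → 131 seconds.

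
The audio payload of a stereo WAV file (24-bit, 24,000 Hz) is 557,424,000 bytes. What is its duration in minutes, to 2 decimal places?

64.52 minutes

Byte rate = 24,000 × 3 × 2 = 144,000 bytes/s.
Duration = 557,424,000 / 144,000 = 3,871 s.
3,871 s / 60 = 64.52 minutes.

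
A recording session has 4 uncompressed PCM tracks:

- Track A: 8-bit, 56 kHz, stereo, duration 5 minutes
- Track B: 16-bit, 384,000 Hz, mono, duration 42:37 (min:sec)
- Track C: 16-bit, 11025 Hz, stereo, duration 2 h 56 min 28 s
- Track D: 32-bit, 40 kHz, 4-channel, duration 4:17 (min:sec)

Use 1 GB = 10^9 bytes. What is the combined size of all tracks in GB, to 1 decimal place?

2.6 GB

Track A: 5 minutes = 300 s; 56,000 × 300 × 1 × 2 = 33,600,000 bytes.
Track B: 42:37 (min:sec) = 2,557 s; 384,000 × 2,557 × 2 × 1 = 1,963,776,000 bytes.
Track C: 2 h 56 min 28 s = 10,588 s; 11,025 × 10,588 × 2 × 2 = 466,930,800 bytes.
Track D: 4:17 (min:sec) = 257 s; 40,000 × 257 × 4 × 4 = 164,480,000 bytes.
Total = 2,628,786,800 bytes = 2.6 GB.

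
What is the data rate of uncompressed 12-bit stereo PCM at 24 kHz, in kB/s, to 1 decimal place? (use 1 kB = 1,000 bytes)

Bit rate = 24,000 × 12 × 2 = 576,000 bits/s.
576,000 / 8 = 72,000 B/s = 72.0 kB/s.

72.0 kB/s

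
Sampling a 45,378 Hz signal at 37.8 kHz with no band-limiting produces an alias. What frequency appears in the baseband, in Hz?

Nyquist = 37,800/2 = 18,900 Hz; 45,378 Hz exceeds it.
Alias = |45,378 − 1×37,800| = |45,378 − 37,800| = 7,578 Hz.

7,578 Hz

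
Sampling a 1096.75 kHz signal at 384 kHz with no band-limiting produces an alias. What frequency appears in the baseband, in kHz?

55.25 kHz

Nyquist = 384,000/2 = 192,000 Hz; 1,096,750 Hz exceeds it.
Alias = |1,096,750 − 3×384,000| = |1,096,750 − 1,152,000| = 55,250 Hz = 55.25 kHz.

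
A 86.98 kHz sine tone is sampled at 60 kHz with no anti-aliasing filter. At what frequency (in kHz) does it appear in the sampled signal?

Nyquist = 60,000/2 = 30,000 Hz; 86,980 Hz exceeds it.
Alias = |86,980 − 1×60,000| = |86,980 − 60,000| = 26,980 Hz = 26.98 kHz.

26.98 kHz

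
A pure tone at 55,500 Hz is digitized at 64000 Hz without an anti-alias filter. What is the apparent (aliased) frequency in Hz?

8,500 Hz

Nyquist = 64,000/2 = 32,000 Hz; 55,500 Hz exceeds it.
Alias = |55,500 − 1×64,000| = |55,500 − 64,000| = 8,500 Hz.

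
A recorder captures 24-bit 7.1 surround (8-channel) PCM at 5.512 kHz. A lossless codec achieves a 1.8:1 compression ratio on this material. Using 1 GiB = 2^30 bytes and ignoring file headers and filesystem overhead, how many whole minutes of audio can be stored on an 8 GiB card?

Uncompressed byte rate = 5,512 × 3 × 8 = 132,288 bytes/s.
After 1.8:1 compression, effective rate ≈ 73493.33 bytes/s.
Capacity = 8 × 1,073,741,824 = 8,589,934,592 bytes.
8,589,934,592 / effective rate ≈ 116880.46 s → 1,948 minutes.

1,948 minutes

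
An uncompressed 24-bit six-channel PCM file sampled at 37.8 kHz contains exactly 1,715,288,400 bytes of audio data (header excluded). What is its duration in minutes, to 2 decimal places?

Byte rate = 37,800 × 3 × 6 = 680,400 bytes/s.
Duration = 1,715,288,400 / 680,400 = 2,521 s.
2,521 s / 60 = 42.02 minutes.

42.02 minutes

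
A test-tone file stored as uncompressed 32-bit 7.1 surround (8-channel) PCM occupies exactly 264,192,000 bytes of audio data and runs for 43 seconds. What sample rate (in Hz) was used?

Bytes = sample_rate × seconds × bytes_per_sample × channels.
sample_rate = 264,192,000 / (43 × 4 × 8) = 264,192,000 / 1,376 = 192,000 Hz.

192,000 Hz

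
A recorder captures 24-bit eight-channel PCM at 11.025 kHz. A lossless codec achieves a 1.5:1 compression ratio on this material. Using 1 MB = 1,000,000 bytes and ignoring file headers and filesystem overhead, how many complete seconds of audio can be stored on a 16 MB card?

Uncompressed byte rate = 11,025 × 3 × 8 = 264,600 bytes/s.
After 1.5:1 compression, effective rate ≈ 176400 bytes/s.
Capacity = 16 × 1,000,000 = 16,000,000 bytes.
16,000,000 / effective rate ≈ 90.7 s → 90 seconds.

90 seconds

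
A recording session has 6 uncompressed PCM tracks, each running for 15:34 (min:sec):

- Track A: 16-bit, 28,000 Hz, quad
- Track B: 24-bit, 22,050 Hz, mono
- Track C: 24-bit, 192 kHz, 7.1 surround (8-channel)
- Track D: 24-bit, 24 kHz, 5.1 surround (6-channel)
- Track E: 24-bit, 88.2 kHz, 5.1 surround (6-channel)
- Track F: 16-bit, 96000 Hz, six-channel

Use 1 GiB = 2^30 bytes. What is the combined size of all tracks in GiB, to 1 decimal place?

7.0 GiB

15:34 (min:sec) = 934 s.
Track A: 28,000 × 934 × 2 × 4 = 209,216,000 bytes.
Track B: 22,050 × 934 × 3 × 1 = 61,784,100 bytes.
Track C: 192,000 × 934 × 3 × 8 = 4,303,872,000 bytes.
Track D: 24,000 × 934 × 3 × 6 = 403,488,000 bytes.
Track E: 88,200 × 934 × 3 × 6 = 1,482,818,400 bytes.
Track F: 96,000 × 934 × 2 × 6 = 1,075,968,000 bytes.
Total = 7,537,146,500 bytes = 7.0 GiB.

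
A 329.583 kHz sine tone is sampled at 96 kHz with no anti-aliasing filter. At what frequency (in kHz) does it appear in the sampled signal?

Nyquist = 96,000/2 = 48,000 Hz; 329,583 Hz exceeds it.
Alias = |329,583 − 3×96,000| = |329,583 − 288,000| = 41,583 Hz = 41.583 kHz.

41.583 kHz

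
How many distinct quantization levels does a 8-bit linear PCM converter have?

256 levels

2^8 = 256.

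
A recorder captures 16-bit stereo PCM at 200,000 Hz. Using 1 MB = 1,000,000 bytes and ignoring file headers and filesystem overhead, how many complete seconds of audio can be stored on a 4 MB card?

Uncompressed byte rate = 200,000 × 2 × 2 = 800,000 bytes/s.
Capacity = 4 × 1,000,000 = 4,000,000 bytes.
4,000,000 / 800,000 ≈ 5 s → 5 seconds.

5 seconds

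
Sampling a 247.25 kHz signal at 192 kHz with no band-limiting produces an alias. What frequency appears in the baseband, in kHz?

55.25 kHz

Nyquist = 192,000/2 = 96,000 Hz; 247,250 Hz exceeds it.
Alias = |247,250 − 1×192,000| = |247,250 − 192,000| = 55,250 Hz = 55.25 kHz.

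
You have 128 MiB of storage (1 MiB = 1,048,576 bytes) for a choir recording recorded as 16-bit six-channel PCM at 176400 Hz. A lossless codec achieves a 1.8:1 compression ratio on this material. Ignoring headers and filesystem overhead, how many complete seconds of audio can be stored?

Uncompressed byte rate = 176,400 × 2 × 6 = 2,116,800 bytes/s.
After 1.8:1 compression, effective rate ≈ 1176000 bytes/s.
Capacity = 128 × 1,048,576 = 134,217,728 bytes.
134,217,728 / effective rate ≈ 114.13 s → 114 seconds.

114 seconds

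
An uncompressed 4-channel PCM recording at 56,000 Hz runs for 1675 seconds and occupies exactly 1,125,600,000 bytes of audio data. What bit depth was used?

24 bits

Bytes per sample = 1,125,600,000 / (56,000 × 1,675 × 4) = 1,125,600,000 / 375,200,000 = 3.
Bit depth = 3 × 8 = 24 bits.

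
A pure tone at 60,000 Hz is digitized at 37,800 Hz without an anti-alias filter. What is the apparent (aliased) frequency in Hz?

15,600 Hz

Nyquist = 37,800/2 = 18,900 Hz; 60,000 Hz exceeds it.
Alias = |60,000 − 2×37,800| = |60,000 − 75,600| = 15,600 Hz.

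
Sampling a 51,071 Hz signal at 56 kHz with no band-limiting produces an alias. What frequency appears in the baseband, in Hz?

Nyquist = 56,000/2 = 28,000 Hz; 51,071 Hz exceeds it.
Alias = |51,071 − 1×56,000| = |51,071 − 56,000| = 4,929 Hz.

4,929 Hz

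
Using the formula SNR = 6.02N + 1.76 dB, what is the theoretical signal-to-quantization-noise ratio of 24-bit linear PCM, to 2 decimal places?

146.24 dB

6.02 × 24 + 1.76 = 146.24 dB.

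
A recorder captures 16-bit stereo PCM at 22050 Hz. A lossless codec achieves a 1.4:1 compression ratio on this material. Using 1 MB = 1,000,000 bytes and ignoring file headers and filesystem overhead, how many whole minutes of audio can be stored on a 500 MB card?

Uncompressed byte rate = 22,050 × 2 × 2 = 88,200 bytes/s.
After 1.4:1 compression, effective rate ≈ 63000 bytes/s.
Capacity = 500 × 1,000,000 = 500,000,000 bytes.
500,000,000 / effective rate ≈ 7936.51 s → 132 minutes.

132 minutes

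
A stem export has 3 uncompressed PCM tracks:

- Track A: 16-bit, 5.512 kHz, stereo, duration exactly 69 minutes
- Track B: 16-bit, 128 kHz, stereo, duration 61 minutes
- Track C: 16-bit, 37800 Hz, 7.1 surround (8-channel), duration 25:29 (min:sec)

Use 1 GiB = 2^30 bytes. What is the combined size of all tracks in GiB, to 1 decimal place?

2.7 GiB

Track A: exactly 69 minutes = 4,140 s; 5,512 × 4,140 × 2 × 2 = 91,278,720 bytes.
Track B: 61 minutes = 3,660 s; 128,000 × 3,660 × 2 × 2 = 1,873,920,000 bytes.
Track C: 25:29 (min:sec) = 1,529 s; 37,800 × 1,529 × 2 × 8 = 924,739,200 bytes.
Total = 2,889,937,920 bytes = 2.7 GiB.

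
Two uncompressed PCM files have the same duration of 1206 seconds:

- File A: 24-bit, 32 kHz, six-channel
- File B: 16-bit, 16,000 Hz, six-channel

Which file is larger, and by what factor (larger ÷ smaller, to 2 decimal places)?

File A, by a factor of 3.00

File A: 32,000 × 3 × 6 = 576,000 bytes/s.
File B: 16,000 × 2 × 6 = 192,000 bytes/s.
File A is larger; ratio = 694,656,000 / 231,552,000 = 3.00.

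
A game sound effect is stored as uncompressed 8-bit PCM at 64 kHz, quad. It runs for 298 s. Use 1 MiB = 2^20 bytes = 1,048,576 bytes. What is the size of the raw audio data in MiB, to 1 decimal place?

72.8 MiB

Bytes = 64,000 samples/s × 298 s × 1 bytes/sample × 4 ch = 76,288,000 bytes.
76,288,000 / 1,048,576 = 72.8 MiB.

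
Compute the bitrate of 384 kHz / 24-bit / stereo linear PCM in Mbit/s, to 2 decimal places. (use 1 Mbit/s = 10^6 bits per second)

18.43 Mbit/s

Bit rate = 384,000 × 24 × 2 = 18,432,000 bits/s.
= 18.43 Mbit/s.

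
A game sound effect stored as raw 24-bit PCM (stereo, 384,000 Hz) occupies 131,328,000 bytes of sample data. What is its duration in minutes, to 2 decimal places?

0.95 minutes

Byte rate = 384,000 × 3 × 2 = 2,304,000 bytes/s.
Duration = 131,328,000 / 2,304,000 = 57 s.
57 s / 60 = 0.95 minutes.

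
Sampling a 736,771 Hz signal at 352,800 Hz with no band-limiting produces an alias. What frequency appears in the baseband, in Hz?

Nyquist = 352,800/2 = 176,400 Hz; 736,771 Hz exceeds it.
Alias = |736,771 − 2×352,800| = |736,771 − 705,600| = 31,171 Hz.

31,171 Hz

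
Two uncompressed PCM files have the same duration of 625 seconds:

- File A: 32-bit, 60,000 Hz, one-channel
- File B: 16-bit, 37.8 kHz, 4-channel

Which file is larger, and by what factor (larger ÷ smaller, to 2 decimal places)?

File A: 60,000 × 4 × 1 = 240,000 bytes/s.
File B: 37,800 × 2 × 4 = 302,400 bytes/s.
File B is larger; ratio = 189,000,000 / 150,000,000 = 1.26.

File B, by a factor of 1.26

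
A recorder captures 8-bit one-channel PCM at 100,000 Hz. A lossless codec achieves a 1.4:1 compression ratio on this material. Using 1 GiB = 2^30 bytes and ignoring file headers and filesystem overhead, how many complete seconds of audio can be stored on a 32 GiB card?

481,036 seconds

Uncompressed byte rate = 100,000 × 1 × 1 = 100,000 bytes/s.
After 1.4:1 compression, effective rate ≈ 71428.57 bytes/s.
Capacity = 32 × 1,073,741,824 = 34,359,738,368 bytes.
34,359,738,368 / effective rate ≈ 481036.34 s → 481,036 seconds.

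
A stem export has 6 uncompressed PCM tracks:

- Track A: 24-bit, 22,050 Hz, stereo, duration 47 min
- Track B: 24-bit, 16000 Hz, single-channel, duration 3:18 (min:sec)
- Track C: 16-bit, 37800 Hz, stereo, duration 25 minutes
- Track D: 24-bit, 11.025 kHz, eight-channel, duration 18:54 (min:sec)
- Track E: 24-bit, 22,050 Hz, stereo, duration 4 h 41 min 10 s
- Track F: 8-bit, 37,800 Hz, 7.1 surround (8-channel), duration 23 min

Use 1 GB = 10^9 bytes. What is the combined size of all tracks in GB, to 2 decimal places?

Track A: 47 min = 2,820 s; 22,050 × 2,820 × 3 × 2 = 373,086,000 bytes.
Track B: 3:18 (min:sec) = 198 s; 16,000 × 198 × 3 × 1 = 9,504,000 bytes.
Track C: 25 minutes = 1,500 s; 37,800 × 1,500 × 2 × 2 = 226,800,000 bytes.
Track D: 18:54 (min:sec) = 1,134 s; 11,025 × 1,134 × 3 × 8 = 300,056,400 bytes.
Track E: 4 h 41 min 10 s = 16,870 s; 22,050 × 16,870 × 3 × 2 = 2,231,901,000 bytes.
Track F: 23 min = 1,380 s; 37,800 × 1,380 × 1 × 8 = 417,312,000 bytes.
Total = 3,558,659,400 bytes = 3.56 GB.

3.56 GB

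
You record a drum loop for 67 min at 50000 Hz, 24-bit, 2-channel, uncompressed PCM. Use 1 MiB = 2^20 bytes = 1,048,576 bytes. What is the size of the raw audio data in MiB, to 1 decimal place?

Duration = 67 min = 4,020 s.
Bytes = 50,000 samples/s × 4,020 s × 3 bytes/sample × 2 ch = 1,206,000,000 bytes.
1,206,000,000 / 1,048,576 = 1150.1 MiB.

1150.1 MiB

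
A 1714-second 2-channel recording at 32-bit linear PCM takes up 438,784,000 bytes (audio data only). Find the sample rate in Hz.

Bytes = sample_rate × seconds × bytes_per_sample × channels.
sample_rate = 438,784,000 / (1,714 × 4 × 2) = 438,784,000 / 13,712 = 32,000 Hz.

32,000 Hz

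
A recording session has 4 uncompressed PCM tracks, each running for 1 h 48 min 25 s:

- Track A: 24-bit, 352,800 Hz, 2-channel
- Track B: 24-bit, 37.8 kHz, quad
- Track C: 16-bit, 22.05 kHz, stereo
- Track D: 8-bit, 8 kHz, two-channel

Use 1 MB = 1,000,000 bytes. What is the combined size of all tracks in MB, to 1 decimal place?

1 h 48 min 25 s = 6,505 s.
Track A: 352,800 × 6,505 × 3 × 2 = 13,769,784,000 bytes.
Track B: 37,800 × 6,505 × 3 × 4 = 2,950,668,000 bytes.
Track C: 22,050 × 6,505 × 2 × 2 = 573,741,000 bytes.
Track D: 8,000 × 6,505 × 1 × 2 = 104,080,000 bytes.
Total = 17,398,273,000 bytes = 17398.3 MB.

17398.3 MB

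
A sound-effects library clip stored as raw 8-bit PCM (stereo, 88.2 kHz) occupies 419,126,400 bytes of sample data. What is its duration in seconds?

2,376 seconds

Byte rate = 88,200 × 1 × 2 = 176,400 bytes/s.
Duration = 419,126,400 / 176,400 = 2,376 s.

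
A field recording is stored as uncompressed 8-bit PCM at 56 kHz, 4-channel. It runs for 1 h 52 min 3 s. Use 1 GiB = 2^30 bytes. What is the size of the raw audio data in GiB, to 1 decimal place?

Duration = 1 h 52 min 3 s = 6,723 s.
Bytes = 56,000 samples/s × 6,723 s × 1 bytes/sample × 4 ch = 1,505,952,000 bytes.
1,505,952,000 / 1,073,741,824 = 1.4 GiB.

1.4 GiB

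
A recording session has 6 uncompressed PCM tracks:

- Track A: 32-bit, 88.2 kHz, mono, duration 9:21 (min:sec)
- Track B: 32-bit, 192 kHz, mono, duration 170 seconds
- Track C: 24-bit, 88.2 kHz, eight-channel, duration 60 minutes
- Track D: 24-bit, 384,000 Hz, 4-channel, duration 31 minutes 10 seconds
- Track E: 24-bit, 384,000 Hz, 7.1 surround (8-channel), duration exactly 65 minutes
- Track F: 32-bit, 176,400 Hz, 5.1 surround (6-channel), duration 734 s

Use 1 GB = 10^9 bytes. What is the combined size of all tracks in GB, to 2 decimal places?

55.62 GB

Track A: 9:21 (min:sec) = 561 s; 88,200 × 561 × 4 × 1 = 197,920,800 bytes.
Track B: 192,000 × 170 × 4 × 1 = 130,560,000 bytes.
Track C: 60 minutes = 3,600 s; 88,200 × 3,600 × 3 × 8 = 7,620,480,000 bytes.
Track D: 31 minutes 10 seconds = 1,870 s; 384,000 × 1,870 × 3 × 4 = 8,616,960,000 bytes.
Track E: exactly 65 minutes = 3,900 s; 384,000 × 3,900 × 3 × 8 = 35,942,400,000 bytes.
Track F: 176,400 × 734 × 4 × 6 = 3,107,462,400 bytes.
Total = 55,615,783,200 bytes = 55.62 GB.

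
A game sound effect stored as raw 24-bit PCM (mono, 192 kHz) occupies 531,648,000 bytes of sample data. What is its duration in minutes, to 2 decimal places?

15.38 minutes

Byte rate = 192,000 × 3 × 1 = 576,000 bytes/s.
Duration = 531,648,000 / 576,000 = 923 s.
923 s / 60 = 15.38 minutes.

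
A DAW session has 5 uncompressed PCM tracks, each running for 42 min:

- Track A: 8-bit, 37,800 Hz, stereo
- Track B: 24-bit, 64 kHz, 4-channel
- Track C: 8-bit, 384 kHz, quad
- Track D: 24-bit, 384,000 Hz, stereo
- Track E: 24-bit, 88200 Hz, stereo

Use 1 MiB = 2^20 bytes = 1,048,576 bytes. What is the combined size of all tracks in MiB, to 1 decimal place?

42 min = 2,520 s.
Track A: 37,800 × 2,520 × 1 × 2 = 190,512,000 bytes.
Track B: 64,000 × 2,520 × 3 × 4 = 1,935,360,000 bytes.
Track C: 384,000 × 2,520 × 1 × 4 = 3,870,720,000 bytes.
Track D: 384,000 × 2,520 × 3 × 2 = 5,806,080,000 bytes.
Track E: 88,200 × 2,520 × 3 × 2 = 1,333,584,000 bytes.
Total = 13,136,256,000 bytes = 12527.7 MiB.

12527.7 MiB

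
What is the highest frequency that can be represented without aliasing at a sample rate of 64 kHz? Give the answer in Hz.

Nyquist frequency = sample rate / 2 = 64,000 / 2 = 32,000 Hz.

32,000 Hz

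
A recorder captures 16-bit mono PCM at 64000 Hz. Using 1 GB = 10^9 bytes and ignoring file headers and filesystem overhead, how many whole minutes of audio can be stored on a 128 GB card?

16,666 minutes

Uncompressed byte rate = 64,000 × 2 × 1 = 128,000 bytes/s.
Capacity = 128 × 1,000,000,000 = 128,000,000,000 bytes.
128,000,000,000 / 128,000 ≈ 1000000 s → 16,666 minutes.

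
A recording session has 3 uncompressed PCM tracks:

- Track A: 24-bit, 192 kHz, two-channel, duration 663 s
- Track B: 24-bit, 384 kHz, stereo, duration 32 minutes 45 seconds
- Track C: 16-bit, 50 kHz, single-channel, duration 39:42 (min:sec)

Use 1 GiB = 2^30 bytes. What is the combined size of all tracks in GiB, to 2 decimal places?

5.15 GiB

Track A: 192,000 × 663 × 3 × 2 = 763,776,000 bytes.
Track B: 32 minutes 45 seconds = 1,965 s; 384,000 × 1,965 × 3 × 2 = 4,527,360,000 bytes.
Track C: 39:42 (min:sec) = 2,382 s; 50,000 × 2,382 × 2 × 1 = 238,200,000 bytes.
Total = 5,529,336,000 bytes = 5.15 GiB.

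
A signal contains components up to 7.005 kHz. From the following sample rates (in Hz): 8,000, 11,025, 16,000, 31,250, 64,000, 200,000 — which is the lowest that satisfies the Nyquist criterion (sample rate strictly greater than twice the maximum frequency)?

16,000 Hz

Need sample rate > 2 × 7,005 = 14,010 Hz.
Lowest listed rate above 14,010 Hz is 16,000 Hz.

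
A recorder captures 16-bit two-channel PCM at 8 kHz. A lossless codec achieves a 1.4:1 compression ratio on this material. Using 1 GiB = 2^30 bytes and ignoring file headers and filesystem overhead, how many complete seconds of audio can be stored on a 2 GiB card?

93,952 seconds

Uncompressed byte rate = 8,000 × 2 × 2 = 32,000 bytes/s.
After 1.4:1 compression, effective rate ≈ 22857.14 bytes/s.
Capacity = 2 × 1,073,741,824 = 2,147,483,648 bytes.
2,147,483,648 / effective rate ≈ 93952.41 s → 93,952 seconds.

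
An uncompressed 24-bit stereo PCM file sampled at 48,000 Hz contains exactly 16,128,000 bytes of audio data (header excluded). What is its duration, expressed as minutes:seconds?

Byte rate = 48,000 × 3 × 2 = 288,000 bytes/s.
Duration = 16,128,000 / 288,000 = 56 s.
56 s = 0:56.

0:56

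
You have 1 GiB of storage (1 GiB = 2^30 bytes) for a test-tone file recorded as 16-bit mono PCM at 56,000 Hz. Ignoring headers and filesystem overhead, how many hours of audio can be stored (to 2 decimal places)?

Uncompressed byte rate = 56,000 × 2 × 1 = 112,000 bytes/s.
Capacity = 1 × 1,073,741,824 = 1,073,741,824 bytes.
1,073,741,824 / 112,000 ≈ 9586.98 s → 2.66 hours.

2.66 hours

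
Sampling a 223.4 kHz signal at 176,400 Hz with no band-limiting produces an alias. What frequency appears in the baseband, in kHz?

Nyquist = 176,400/2 = 88,200 Hz; 223,400 Hz exceeds it.
Alias = |223,400 − 1×176,400| = |223,400 − 176,400| = 47,000 Hz = 47 kHz.

47 kHz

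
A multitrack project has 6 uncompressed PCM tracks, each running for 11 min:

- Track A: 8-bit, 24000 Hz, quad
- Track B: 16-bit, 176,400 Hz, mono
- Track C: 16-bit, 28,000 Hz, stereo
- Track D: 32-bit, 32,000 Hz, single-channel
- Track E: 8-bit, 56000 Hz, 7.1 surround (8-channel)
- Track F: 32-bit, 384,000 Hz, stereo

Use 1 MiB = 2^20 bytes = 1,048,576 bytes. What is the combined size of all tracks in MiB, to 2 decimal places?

11 min = 660 s.
Track A: 24,000 × 660 × 1 × 4 = 63,360,000 bytes.
Track B: 176,400 × 660 × 2 × 1 = 232,848,000 bytes.
Track C: 28,000 × 660 × 2 × 2 = 73,920,000 bytes.
Track D: 32,000 × 660 × 4 × 1 = 84,480,000 bytes.
Track E: 56,000 × 660 × 1 × 8 = 295,680,000 bytes.
Track F: 384,000 × 660 × 4 × 2 = 2,027,520,000 bytes.
Total = 2,777,808,000 bytes = 2649.12 MiB.

2649.12 MiB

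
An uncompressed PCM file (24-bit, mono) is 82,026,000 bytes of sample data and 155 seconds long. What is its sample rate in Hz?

176,400 Hz

Bytes = sample_rate × seconds × bytes_per_sample × channels.
sample_rate = 82,026,000 / (155 × 3 × 1) = 82,026,000 / 465 = 176,400 Hz.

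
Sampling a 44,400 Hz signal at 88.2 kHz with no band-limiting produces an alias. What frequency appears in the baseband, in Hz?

Nyquist = 88,200/2 = 44,100 Hz; 44,400 Hz exceeds it.
Alias = |44,400 − 1×88,200| = |44,400 − 88,200| = 43,800 Hz.

43,800 Hz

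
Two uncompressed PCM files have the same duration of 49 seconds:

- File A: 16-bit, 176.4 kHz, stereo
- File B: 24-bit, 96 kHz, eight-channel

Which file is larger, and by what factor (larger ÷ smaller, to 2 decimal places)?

File B, by a factor of 3.27

File A: 176,400 × 2 × 2 = 705,600 bytes/s.
File B: 96,000 × 3 × 8 = 2,304,000 bytes/s.
File B is larger; ratio = 112,896,000 / 34,574,400 = 3.27.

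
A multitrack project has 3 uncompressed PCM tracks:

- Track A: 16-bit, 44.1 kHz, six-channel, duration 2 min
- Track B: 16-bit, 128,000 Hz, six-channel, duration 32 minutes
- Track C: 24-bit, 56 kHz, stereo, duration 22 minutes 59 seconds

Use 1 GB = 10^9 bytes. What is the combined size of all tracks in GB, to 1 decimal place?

Track A: 2 min = 120 s; 44,100 × 120 × 2 × 6 = 63,504,000 bytes.
Track B: 32 minutes = 1,920 s; 128,000 × 1,920 × 2 × 6 = 2,949,120,000 bytes.
Track C: 22 minutes 59 seconds = 1,379 s; 56,000 × 1,379 × 3 × 2 = 463,344,000 bytes.
Total = 3,475,968,000 bytes = 3.5 GB.

3.5 GB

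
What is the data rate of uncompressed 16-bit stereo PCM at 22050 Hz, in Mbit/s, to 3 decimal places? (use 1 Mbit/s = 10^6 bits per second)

Bit rate = 22,050 × 16 × 2 = 705,600 bits/s.
= 0.706 Mbit/s.

0.706 Mbit/s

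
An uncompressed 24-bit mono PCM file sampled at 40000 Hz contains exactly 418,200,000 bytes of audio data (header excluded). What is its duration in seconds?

3,485 seconds

Byte rate = 40,000 × 3 × 1 = 120,000 bytes/s.
Duration = 418,200,000 / 120,000 = 3,485 s.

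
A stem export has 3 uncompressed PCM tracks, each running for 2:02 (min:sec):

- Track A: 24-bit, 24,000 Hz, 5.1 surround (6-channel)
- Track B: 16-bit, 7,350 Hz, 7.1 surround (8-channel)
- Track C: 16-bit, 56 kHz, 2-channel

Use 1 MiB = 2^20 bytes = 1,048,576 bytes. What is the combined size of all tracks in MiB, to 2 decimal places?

90.01 MiB

2:02 (min:sec) = 122 s.
Track A: 24,000 × 122 × 3 × 6 = 52,704,000 bytes.
Track B: 7,350 × 122 × 2 × 8 = 14,347,200 bytes.
Track C: 56,000 × 122 × 2 × 2 = 27,328,000 bytes.
Total = 94,379,200 bytes = 90.01 MiB.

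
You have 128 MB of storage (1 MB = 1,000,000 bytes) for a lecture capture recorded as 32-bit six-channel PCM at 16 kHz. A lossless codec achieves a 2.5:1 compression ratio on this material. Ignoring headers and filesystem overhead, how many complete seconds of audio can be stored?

Uncompressed byte rate = 16,000 × 4 × 6 = 384,000 bytes/s.
After 2.5:1 compression, effective rate ≈ 153600 bytes/s.
Capacity = 128 × 1,000,000 = 128,000,000 bytes.
128,000,000 / effective rate ≈ 833.33 s → 833 seconds.

833 seconds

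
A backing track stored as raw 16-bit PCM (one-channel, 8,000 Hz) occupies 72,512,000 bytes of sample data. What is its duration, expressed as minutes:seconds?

Byte rate = 8,000 × 2 × 1 = 16,000 bytes/s.
Duration = 72,512,000 / 16,000 = 4,532 s.
4,532 s = 75:32.

75:32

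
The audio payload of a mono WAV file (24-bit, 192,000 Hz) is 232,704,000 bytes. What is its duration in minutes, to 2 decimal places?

6.73 minutes

Byte rate = 192,000 × 3 × 1 = 576,000 bytes/s.
Duration = 232,704,000 / 576,000 = 404 s.
404 s / 60 = 6.73 minutes.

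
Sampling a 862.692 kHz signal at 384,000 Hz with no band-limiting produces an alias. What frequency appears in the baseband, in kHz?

Nyquist = 384,000/2 = 192,000 Hz; 862,692 Hz exceeds it.
Alias = |862,692 − 2×384,000| = |862,692 − 768,000| = 94,692 Hz = 94.692 kHz.

94.692 kHz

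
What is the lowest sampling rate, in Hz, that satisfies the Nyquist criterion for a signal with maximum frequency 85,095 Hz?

Minimum sample rate = 2 × 85,095 Hz = 170,190 Hz.

170,190 Hz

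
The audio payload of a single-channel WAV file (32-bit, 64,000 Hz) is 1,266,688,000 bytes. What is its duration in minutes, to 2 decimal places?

82.47 minutes

Byte rate = 64,000 × 4 × 1 = 256,000 bytes/s.
Duration = 1,266,688,000 / 256,000 = 4,948 s.
4,948 s / 60 = 82.47 minutes.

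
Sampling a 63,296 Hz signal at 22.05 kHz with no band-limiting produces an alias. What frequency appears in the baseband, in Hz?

2,854 Hz

Nyquist = 22,050/2 = 11,025 Hz; 63,296 Hz exceeds it.
Alias = |63,296 − 3×22,050| = |63,296 − 66,150| = 2,854 Hz.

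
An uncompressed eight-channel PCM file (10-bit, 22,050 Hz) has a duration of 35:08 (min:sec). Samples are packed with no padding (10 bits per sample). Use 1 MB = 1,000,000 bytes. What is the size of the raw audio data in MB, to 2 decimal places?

464.81 MB

Duration = 35:08 (min:sec) = 2,108 s.
Bits = 22,050 × 2,108 × 10 × 8 = 3,718,512,000 bits = 464,814,000 bytes.
464,814,000 / 1,000,000 = 464.81 MB.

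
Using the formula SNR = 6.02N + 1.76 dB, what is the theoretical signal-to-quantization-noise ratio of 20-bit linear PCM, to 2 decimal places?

122.16 dB

6.02 × 20 + 1.76 = 122.16 dB.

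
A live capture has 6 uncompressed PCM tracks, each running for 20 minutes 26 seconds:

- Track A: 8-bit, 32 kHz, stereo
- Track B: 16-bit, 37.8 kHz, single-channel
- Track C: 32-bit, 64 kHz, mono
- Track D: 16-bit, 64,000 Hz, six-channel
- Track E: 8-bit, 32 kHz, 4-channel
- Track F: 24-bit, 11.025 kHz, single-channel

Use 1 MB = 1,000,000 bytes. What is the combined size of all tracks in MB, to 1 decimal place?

1624.1 MB

20 minutes 26 seconds = 1,226 s.
Track A: 32,000 × 1,226 × 1 × 2 = 78,464,000 bytes.
Track B: 37,800 × 1,226 × 2 × 1 = 92,685,600 bytes.
Track C: 64,000 × 1,226 × 4 × 1 = 313,856,000 bytes.
Track D: 64,000 × 1,226 × 2 × 6 = 941,568,000 bytes.
Track E: 32,000 × 1,226 × 1 × 4 = 156,928,000 bytes.
Track F: 11,025 × 1,226 × 3 × 1 = 40,549,950 bytes.
Total = 1,624,051,550 bytes = 1624.1 MB.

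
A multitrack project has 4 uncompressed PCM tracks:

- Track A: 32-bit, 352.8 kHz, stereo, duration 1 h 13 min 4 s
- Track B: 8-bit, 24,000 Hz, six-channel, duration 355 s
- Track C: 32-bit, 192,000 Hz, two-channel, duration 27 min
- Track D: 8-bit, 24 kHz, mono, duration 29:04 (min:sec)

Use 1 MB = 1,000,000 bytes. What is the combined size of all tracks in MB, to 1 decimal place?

14954.7 MB

Track A: 1 h 13 min 4 s = 4,384 s; 352,800 × 4,384 × 4 × 2 = 12,373,401,600 bytes.
Track B: 24,000 × 355 × 1 × 6 = 51,120,000 bytes.
Track C: 27 min = 1,620 s; 192,000 × 1,620 × 4 × 2 = 2,488,320,000 bytes.
Track D: 29:04 (min:sec) = 1,744 s; 24,000 × 1,744 × 1 × 1 = 41,856,000 bytes.
Total = 14,954,697,600 bytes = 14954.7 MB.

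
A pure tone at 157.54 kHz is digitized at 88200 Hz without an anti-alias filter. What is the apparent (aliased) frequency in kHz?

Nyquist = 88,200/2 = 44,100 Hz; 157,540 Hz exceeds it.
Alias = |157,540 − 2×88,200| = |157,540 − 176,400| = 18,860 Hz = 18.86 kHz.

18.86 kHz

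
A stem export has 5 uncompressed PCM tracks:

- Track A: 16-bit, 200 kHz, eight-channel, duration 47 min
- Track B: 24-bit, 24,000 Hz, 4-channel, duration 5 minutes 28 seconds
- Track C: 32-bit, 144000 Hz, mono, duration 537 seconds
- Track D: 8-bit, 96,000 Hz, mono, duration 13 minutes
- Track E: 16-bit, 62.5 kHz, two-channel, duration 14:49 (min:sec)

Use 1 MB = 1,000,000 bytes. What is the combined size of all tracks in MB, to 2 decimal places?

Track A: 47 min = 2,820 s; 200,000 × 2,820 × 2 × 8 = 9,024,000,000 bytes.
Track B: 5 minutes 28 seconds = 328 s; 24,000 × 328 × 3 × 4 = 94,464,000 bytes.
Track C: 144,000 × 537 × 4 × 1 = 309,312,000 bytes.
Track D: 13 minutes = 780 s; 96,000 × 780 × 1 × 1 = 74,880,000 bytes.
Track E: 14:49 (min:sec) = 889 s; 62,500 × 889 × 2 × 2 = 222,250,000 bytes.
Total = 9,724,906,000 bytes = 9724.91 MB.

9724.91 MB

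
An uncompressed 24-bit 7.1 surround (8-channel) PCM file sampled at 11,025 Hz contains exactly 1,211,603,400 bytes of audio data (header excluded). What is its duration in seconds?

Byte rate = 11,025 × 3 × 8 = 264,600 bytes/s.
Duration = 1,211,603,400 / 264,600 = 4,579 s.

4,579 seconds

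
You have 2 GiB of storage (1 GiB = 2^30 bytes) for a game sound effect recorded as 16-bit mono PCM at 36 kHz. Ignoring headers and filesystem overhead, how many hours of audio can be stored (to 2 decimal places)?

8.29 hours

Uncompressed byte rate = 36,000 × 2 × 1 = 72,000 bytes/s.
Capacity = 2 × 1,073,741,824 = 2,147,483,648 bytes.
2,147,483,648 / 72,000 ≈ 29826.16 s → 8.29 hours.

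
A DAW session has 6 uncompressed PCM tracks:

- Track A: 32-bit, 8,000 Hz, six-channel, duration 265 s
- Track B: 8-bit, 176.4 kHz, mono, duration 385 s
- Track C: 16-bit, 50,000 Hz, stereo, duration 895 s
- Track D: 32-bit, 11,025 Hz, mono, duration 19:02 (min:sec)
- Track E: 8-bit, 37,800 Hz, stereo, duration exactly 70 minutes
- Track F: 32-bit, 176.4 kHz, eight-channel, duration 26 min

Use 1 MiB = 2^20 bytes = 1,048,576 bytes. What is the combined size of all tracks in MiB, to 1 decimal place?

Track A: 8,000 × 265 × 4 × 6 = 50,880,000 bytes.
Track B: 176,400 × 385 × 1 × 1 = 67,914,000 bytes.
Track C: 50,000 × 895 × 2 × 2 = 179,000,000 bytes.
Track D: 19:02 (min:sec) = 1,142 s; 11,025 × 1,142 × 4 × 1 = 50,362,200 bytes.
Track E: exactly 70 minutes = 4,200 s; 37,800 × 4,200 × 1 × 2 = 317,520,000 bytes.
Track F: 26 min = 1,560 s; 176,400 × 1,560 × 4 × 8 = 8,805,888,000 bytes.
Total = 9,471,564,200 bytes = 9032.8 MiB.

9032.8 MiB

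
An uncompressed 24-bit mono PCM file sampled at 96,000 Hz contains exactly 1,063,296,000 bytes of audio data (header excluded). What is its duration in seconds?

3,692 seconds

Byte rate = 96,000 × 3 × 1 = 288,000 bytes/s.
Duration = 1,063,296,000 / 288,000 = 3,692 s.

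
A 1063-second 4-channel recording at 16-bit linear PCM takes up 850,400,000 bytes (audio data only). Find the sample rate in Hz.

100,000 Hz

Bytes = sample_rate × seconds × bytes_per_sample × channels.
sample_rate = 850,400,000 / (1,063 × 2 × 4) = 850,400,000 / 8,504 = 100,000 Hz.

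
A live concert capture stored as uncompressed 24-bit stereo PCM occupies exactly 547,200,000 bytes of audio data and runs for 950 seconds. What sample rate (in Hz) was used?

96,000 Hz

Bytes = sample_rate × seconds × bytes_per_sample × channels.
sample_rate = 547,200,000 / (950 × 3 × 2) = 547,200,000 / 5,700 = 96,000 Hz.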